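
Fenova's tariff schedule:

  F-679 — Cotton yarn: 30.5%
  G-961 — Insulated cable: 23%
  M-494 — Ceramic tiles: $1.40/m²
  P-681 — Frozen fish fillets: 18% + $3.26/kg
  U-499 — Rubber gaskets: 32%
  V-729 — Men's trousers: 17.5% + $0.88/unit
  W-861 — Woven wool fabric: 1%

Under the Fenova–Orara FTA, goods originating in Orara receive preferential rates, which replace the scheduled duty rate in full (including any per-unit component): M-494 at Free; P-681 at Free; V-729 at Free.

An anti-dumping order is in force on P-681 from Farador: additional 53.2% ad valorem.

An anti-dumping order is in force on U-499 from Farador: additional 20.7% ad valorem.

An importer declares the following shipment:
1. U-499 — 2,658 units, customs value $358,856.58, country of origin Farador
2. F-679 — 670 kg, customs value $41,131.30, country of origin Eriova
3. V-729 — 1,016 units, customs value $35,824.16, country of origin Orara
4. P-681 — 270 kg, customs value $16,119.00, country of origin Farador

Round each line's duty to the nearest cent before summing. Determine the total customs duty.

Line 1 (U-499, Farador, 2,658 units, $358,856.58):
Base rate for U-499 is 32%.
Additional duty on U-499 from Farador: +20.7%. Applied ad valorem rate: 32% + 20.7% = 52.7%.
Duty = $358,856.58 × 52.7% = $189,117.42.
Line 2 (F-679, Eriova, 670 kg, $41,131.30):
Base rate for F-679 is 30.5%.
Duty = $41,131.30 × 30.5% = $12,545.05.
Line 3 (V-729, Orara, 1,016 units, $35,824.16):
Base rate for V-729 is 17.5% + $0.88/unit.
Origin Orara qualifies under the Fenova–Orara agreement and V-729 is covered: preferential rate Free applies instead.
Duty = $35,824.16 × 0% = $0.00.
Line 4 (P-681, Farador, 270 kg, $16,119.00):
Base rate for P-681 is 18% + $3.26/kg.
P-681 has an FTA preferential rate, but origin Farador is not Orara; base rate stands.
Additional duty on P-681 from Farador: +53.2%. Applied ad valorem rate: 18% + 53.2% = 71.2%.
Duty = $16,119.00 × 71.2% + 270 × $3.26 = $12,356.93.
Total = $189,117.42 + $12,545.05 + $0.00 + $12,356.93 = $214,019.40.

$214,019.40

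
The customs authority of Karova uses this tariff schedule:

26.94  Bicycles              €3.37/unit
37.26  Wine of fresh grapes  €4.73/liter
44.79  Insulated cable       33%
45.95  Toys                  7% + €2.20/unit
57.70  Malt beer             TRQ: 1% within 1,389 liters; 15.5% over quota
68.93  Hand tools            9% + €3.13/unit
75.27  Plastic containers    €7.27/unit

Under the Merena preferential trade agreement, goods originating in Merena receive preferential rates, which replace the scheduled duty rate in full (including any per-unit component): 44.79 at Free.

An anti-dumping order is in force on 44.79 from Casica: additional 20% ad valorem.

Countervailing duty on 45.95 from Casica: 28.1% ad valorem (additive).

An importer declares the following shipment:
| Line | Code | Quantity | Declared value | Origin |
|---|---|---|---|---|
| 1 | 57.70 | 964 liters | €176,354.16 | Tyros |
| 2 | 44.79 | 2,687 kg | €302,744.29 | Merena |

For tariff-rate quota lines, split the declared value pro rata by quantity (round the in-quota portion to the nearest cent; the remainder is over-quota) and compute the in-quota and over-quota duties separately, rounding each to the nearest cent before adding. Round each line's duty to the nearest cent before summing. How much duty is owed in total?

€1,763.54

Line 1 (57.70, Tyros, 964 liters, €176,354.16):
Code 57.70 is under a tariff-rate quota (threshold 1,389 liters). Quantity 964 liters is within the quota, so the in-quota rate 1% applies to the full value.
Duty = €176,354.16 × 1% = €1,763.54.
Line 2 (44.79, Merena, 2,687 kg, €302,744.29):
Base rate for 44.79 is 33%.
Origin Merena qualifies under the Karova–Merena agreement and 44.79 is covered: preferential rate Free applies instead.
The additional-duty order on 44.79 targets Casica, not Merena; it does not apply.
Duty = €302,744.29 × 0% = €0.00.
Total = €1,763.54 + €0.00 = €1,763.54.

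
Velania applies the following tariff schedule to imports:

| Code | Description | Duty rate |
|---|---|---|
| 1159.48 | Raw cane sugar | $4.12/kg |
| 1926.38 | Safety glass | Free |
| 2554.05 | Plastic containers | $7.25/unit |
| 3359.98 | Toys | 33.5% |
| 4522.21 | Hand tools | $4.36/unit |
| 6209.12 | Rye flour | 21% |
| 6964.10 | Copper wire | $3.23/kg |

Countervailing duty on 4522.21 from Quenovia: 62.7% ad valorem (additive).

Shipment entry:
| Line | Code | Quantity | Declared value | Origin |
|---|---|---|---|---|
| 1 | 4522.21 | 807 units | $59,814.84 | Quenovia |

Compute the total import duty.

Line 1 (4522.21, Quenovia, 807 units, $59,814.84):
Base rate for 4522.21 is $4.36/unit.
Additional duty on 4522.21 from Quenovia: +62.7% ad valorem. Applied ad valorem rate = 62.7%.
Duty = $59,814.84 × 62.7% + 807 × $4.36 = $41,022.42.

$41,022.42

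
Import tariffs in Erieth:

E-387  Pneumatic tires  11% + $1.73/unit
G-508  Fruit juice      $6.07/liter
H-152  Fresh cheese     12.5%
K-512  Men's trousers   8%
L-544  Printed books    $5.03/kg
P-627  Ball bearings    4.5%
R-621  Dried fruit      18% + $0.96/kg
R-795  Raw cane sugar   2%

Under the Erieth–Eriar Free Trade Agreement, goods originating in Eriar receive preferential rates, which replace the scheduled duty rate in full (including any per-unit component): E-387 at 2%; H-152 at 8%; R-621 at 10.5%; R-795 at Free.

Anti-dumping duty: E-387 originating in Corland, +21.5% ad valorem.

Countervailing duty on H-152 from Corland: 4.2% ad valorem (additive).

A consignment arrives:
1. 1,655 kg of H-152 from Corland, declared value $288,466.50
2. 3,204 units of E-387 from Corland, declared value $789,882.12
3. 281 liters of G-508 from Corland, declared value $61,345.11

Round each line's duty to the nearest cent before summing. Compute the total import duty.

$312,134.19

Line 1 (H-152, Corland, 1,655 kg, $288,466.50):
Base rate for H-152 is 12.5%.
H-152 has an FTA preferential rate, but origin Corland is not Eriar; base rate stands.
Additional duty on H-152 from Corland: +4.2%. Applied ad valorem rate: 12.5% + 4.2% = 16.7%.
Duty = $288,466.50 × 16.7% = $48,173.91.
Line 2 (E-387, Corland, 3,204 units, $789,882.12):
Base rate for E-387 is 11% + $1.73/unit.
E-387 has an FTA preferential rate, but origin Corland is not Eriar; base rate stands.
Additional duty on E-387 from Corland: +21.5%. Applied ad valorem rate: 11% + 21.5% = 32.5%.
Duty = $789,882.12 × 32.5% + 3,204 × $1.73 = $262,254.61.
Line 3 (G-508, Corland, 281 liters, $61,345.11):
Base rate for G-508 is $6.07/liter.
Duty = 281 × $6.07 = $1,705.67.
Total = $48,173.91 + $262,254.61 + $1,705.67 = $312,134.19.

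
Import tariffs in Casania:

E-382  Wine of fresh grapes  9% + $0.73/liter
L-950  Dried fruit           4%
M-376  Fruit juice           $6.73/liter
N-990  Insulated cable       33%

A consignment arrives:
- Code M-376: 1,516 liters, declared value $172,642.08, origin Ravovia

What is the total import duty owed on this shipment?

Line 1 (M-376, Ravovia, 1,516 liters, $172,642.08):
Base rate for M-376 is $6.73/liter.
Duty = 1,516 × $6.73 = $10,202.68.

$10,202.68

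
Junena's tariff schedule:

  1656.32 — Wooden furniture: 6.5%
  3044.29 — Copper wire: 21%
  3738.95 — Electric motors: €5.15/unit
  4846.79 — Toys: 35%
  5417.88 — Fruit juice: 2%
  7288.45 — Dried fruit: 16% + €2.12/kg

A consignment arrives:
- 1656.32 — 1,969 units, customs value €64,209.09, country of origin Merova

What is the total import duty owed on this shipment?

Line 1 (1656.32, Merova, 1,969 units, €64,209.09):
Base rate for 1656.32 is 6.5%.
Duty = €64,209.09 × 6.5% = €4,173.59.

€4,173.59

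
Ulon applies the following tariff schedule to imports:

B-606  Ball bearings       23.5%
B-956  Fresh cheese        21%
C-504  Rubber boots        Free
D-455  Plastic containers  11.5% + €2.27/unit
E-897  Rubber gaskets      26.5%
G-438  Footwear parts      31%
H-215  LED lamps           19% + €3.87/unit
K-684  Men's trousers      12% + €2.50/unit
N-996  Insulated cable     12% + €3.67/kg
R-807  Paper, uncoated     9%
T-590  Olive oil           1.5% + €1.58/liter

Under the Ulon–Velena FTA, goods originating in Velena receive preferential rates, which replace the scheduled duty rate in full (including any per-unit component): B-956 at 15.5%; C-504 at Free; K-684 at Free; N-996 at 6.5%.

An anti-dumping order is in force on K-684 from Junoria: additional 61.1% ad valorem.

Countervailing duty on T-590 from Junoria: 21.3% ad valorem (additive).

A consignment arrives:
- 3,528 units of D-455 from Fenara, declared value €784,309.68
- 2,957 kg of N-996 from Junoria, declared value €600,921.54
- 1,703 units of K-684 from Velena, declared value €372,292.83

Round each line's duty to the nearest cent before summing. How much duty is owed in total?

€181,166.94

Line 1 (D-455, Fenara, 3,528 units, €784,309.68):
Base rate for D-455 is 11.5% + €2.27/unit.
Duty = €784,309.68 × 11.5% + 3,528 × €2.27 = €98,204.17.
Line 2 (N-996, Junoria, 2,957 kg, €600,921.54):
Base rate for N-996 is 12% + €3.67/kg.
N-996 has an FTA preferential rate, but origin Junoria is not Velena; base rate stands.
Duty = €600,921.54 × 12% + 2,957 × €3.67 = €82,962.77.
Line 3 (K-684, Velena, 1,703 units, €372,292.83):
Base rate for K-684 is 12% + €2.50/unit.
Origin Velena qualifies under the Ulon–Velena agreement and K-684 is covered: preferential rate Free applies instead.
The additional-duty order on K-684 targets Junoria, not Velena; it does not apply.
Duty = €372,292.83 × 0% = €0.00.
Total = €98,204.17 + €82,962.77 + €0.00 = €181,166.94.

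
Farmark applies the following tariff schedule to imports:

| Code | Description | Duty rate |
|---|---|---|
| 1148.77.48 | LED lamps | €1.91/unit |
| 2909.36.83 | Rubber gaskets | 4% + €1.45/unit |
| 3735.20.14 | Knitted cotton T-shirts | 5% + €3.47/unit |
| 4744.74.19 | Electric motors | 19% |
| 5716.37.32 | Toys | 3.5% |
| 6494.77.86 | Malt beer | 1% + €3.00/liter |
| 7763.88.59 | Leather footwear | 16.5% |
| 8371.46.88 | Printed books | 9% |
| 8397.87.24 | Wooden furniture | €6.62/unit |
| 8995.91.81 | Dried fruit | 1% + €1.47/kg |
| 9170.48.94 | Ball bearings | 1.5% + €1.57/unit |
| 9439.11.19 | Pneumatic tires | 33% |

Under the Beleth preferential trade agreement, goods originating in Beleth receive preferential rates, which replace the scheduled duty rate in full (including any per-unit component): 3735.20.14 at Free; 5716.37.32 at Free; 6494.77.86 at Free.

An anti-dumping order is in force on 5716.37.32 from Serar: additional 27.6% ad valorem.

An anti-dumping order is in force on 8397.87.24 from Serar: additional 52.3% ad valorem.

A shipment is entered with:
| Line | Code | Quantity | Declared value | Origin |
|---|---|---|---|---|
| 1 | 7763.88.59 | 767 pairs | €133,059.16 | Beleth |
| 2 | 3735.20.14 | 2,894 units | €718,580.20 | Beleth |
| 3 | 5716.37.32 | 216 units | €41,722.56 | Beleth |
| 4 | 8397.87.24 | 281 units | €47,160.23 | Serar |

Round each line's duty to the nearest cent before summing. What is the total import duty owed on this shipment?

€48,479.78

Line 1 (7763.88.59, Beleth, 767 pairs, €133,059.16):
Base rate for 7763.88.59 is 16.5%.
Origin Beleth is the FTA partner but 7763.88.59 is not on the preference list; base rate stands.
Duty = €133,059.16 × 16.5% = €21,954.76.
Line 2 (3735.20.14, Beleth, 2,894 units, €718,580.20):
Base rate for 3735.20.14 is 5% + €3.47/unit.
Origin Beleth qualifies under the Farmark–Beleth agreement and 3735.20.14 is covered: preferential rate Free applies instead.
Duty = €718,580.20 × 0% = €0.00.
Line 3 (5716.37.32, Beleth, 216 units, €41,722.56):
Base rate for 5716.37.32 is 3.5%.
Origin Beleth qualifies under the Farmark–Beleth agreement and 5716.37.32 is covered: preferential rate Free applies instead.
The additional-duty order on 5716.37.32 targets Serar, not Beleth; it does not apply.
Duty = €41,722.56 × 0% = €0.00.
Line 4 (8397.87.24, Serar, 281 units, €47,160.23):
Base rate for 8397.87.24 is €6.62/unit.
Additional duty on 8397.87.24 from Serar: +52.3% ad valorem. Applied ad valorem rate = 52.3%.
Duty = €47,160.23 × 52.3% + 281 × €6.62 = €26,525.02.
Total = €21,954.76 + €0.00 + €0.00 + €26,525.02 = €48,479.78.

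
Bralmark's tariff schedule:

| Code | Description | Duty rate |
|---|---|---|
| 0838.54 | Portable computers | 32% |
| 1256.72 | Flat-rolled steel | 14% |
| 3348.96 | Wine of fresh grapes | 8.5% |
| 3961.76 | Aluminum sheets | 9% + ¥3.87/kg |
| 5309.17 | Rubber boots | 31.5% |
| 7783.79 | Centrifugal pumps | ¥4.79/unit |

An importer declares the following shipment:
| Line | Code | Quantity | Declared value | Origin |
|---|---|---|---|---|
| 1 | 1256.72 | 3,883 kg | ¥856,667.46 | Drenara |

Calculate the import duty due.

Line 1 (1256.72, Drenara, 3,883 kg, ¥856,667.46):
Base rate for 1256.72 is 14%.
Duty = ¥856,667.46 × 14% = ¥119,933.44.

¥119,933.44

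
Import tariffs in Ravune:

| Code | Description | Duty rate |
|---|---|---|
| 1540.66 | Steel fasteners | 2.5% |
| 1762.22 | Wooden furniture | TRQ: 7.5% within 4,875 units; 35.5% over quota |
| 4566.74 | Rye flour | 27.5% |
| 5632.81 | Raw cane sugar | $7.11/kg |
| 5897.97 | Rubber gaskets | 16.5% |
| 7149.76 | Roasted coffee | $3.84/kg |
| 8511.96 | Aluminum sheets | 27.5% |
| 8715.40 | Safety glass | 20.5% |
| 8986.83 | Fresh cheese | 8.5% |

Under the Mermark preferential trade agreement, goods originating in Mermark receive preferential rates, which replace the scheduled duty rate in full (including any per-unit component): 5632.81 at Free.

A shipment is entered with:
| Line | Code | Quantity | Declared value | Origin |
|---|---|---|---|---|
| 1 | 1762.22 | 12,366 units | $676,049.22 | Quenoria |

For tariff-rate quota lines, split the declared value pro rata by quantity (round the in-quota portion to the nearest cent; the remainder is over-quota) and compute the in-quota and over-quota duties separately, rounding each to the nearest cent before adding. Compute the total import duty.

Line 1 (1762.22, Quenoria, 12,366 units, $676,049.22):
Code 1762.22 is under a tariff-rate quota (threshold 4,875 units). In-quota: 4,875 units at 7.5%; over-quota: 7,491 units at 35.5%.
Pro-rata value split: in-quota = $676,049.22 × 4,875/12,366 = $266,516.25; over-quota = $676,049.22 − $266,516.25 = $409,532.97.
In-quota duty = $266,516.25 × 7.5% = $19,988.72. Over-quota duty = $409,532.97 × 35.5% = $145,384.20.
Line duty = $19,988.72 + $145,384.20 = $165,372.92.

$165,372.92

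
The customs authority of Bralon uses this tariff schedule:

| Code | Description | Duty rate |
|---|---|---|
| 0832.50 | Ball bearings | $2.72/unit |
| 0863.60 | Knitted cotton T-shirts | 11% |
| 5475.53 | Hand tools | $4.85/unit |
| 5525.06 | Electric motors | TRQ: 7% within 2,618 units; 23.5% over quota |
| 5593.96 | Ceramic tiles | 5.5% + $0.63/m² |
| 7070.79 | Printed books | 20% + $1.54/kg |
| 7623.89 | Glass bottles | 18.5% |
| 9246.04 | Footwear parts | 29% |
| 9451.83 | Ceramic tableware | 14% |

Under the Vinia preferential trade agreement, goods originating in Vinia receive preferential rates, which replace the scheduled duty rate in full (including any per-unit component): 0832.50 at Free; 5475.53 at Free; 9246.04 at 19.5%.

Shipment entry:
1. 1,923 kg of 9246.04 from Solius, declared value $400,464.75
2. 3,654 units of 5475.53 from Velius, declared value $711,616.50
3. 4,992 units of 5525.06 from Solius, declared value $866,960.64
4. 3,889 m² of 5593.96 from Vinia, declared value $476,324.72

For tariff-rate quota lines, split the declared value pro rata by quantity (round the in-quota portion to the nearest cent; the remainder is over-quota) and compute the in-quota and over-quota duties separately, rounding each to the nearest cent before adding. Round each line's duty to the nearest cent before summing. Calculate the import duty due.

Line 1 (9246.04, Solius, 1,923 kg, $400,464.75):
Base rate for 9246.04 is 29%.
9246.04 has an FTA preferential rate, but origin Solius is not Vinia; base rate stands.
Duty = $400,464.75 × 29% = $116,134.78.
Line 2 (5475.53, Velius, 3,654 units, $711,616.50):
Base rate for 5475.53 is $4.85/unit.
5475.53 has an FTA preferential rate, but origin Velius is not Vinia; base rate stands.
Duty = 3,654 × $4.85 = $17,721.90.
Line 3 (5525.06, Solius, 4,992 units, $866,960.64):
Code 5525.06 is under a tariff-rate quota (threshold 2,618 units). In-quota: 2,618 units at 7%; over-quota: 2,374 units at 23.5%.
Pro-rata value split: in-quota = $866,960.64 × 2,618/4,992 = $454,668.06; over-quota = $866,960.64 − $454,668.06 = $412,292.58.
In-quota duty = $454,668.06 × 7% = $31,826.76. Over-quota duty = $412,292.58 × 23.5% = $96,888.76.
Line duty = $31,826.76 + $96,888.76 = $128,715.52.
Line 4 (5593.96, Vinia, 3,889 m², $476,324.72):
Base rate for 5593.96 is 5.5% + $0.63/m².
Origin Vinia is the FTA partner but 5593.96 is not on the preference list; base rate stands.
Duty = $476,324.72 × 5.5% + 3,889 × $0.63 = $28,647.93.
Total = $116,134.78 + $17,721.90 + $128,715.52 + $28,647.93 = $291,220.13.

$291,220.13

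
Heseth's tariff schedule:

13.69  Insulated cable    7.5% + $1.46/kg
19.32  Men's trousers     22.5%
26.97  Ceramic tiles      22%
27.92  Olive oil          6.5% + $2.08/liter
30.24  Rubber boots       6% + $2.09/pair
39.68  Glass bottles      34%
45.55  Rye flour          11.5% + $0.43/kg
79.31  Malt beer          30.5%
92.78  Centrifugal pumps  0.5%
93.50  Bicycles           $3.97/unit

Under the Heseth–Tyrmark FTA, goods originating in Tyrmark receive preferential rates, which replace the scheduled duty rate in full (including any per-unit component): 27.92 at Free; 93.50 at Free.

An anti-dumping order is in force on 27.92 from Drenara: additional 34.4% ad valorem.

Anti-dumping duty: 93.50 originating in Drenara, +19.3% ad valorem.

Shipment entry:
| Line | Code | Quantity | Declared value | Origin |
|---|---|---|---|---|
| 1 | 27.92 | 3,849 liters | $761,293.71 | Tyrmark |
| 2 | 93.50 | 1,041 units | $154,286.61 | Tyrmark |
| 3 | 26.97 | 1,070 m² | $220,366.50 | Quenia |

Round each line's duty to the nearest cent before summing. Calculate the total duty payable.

$48,480.63

Line 1 (27.92, Tyrmark, 3,849 liters, $761,293.71):
Base rate for 27.92 is 6.5% + $2.08/liter.
Origin Tyrmark qualifies under the Heseth–Tyrmark agreement and 27.92 is covered: preferential rate Free applies instead.
The additional-duty order on 27.92 targets Drenara, not Tyrmark; it does not apply.
Duty = $761,293.71 × 0% = $0.00.
Line 2 (93.50, Tyrmark, 1,041 units, $154,286.61):
Base rate for 93.50 is $3.97/unit.
Origin Tyrmark qualifies under the Heseth–Tyrmark agreement and 93.50 is covered: preferential rate Free applies instead.
The additional-duty order on 93.50 targets Drenara, not Tyrmark; it does not apply.
Duty = $154,286.61 × 0% = $0.00.
Line 3 (26.97, Quenia, 1,070 m², $220,366.50):
Base rate for 26.97 is 22%.
Duty = $220,366.50 × 22% = $48,480.63.
Total = $0.00 + $0.00 + $48,480.63 = $48,480.63.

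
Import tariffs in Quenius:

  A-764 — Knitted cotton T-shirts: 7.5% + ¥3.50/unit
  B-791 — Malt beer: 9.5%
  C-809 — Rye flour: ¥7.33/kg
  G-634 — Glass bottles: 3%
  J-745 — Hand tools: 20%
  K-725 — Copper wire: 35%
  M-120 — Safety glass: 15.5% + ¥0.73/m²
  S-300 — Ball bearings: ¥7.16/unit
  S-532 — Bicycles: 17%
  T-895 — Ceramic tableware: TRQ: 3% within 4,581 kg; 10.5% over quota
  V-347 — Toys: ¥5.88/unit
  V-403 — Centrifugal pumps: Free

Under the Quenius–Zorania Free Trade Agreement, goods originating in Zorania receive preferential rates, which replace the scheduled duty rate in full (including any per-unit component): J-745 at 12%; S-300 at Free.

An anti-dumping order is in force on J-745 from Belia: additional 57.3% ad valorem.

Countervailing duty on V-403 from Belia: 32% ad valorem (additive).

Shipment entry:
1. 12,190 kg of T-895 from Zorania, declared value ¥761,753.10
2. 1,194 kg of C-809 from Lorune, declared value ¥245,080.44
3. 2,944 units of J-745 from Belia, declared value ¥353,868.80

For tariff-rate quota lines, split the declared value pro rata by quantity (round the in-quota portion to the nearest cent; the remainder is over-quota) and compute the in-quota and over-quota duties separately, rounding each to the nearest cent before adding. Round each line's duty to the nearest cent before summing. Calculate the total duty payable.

Line 1 (T-895, Zorania, 12,190 kg, ¥761,753.10):
Code T-895 is under a tariff-rate quota (threshold 4,581 kg). In-quota: 4,581 kg at 3%; over-quota: 7,609 kg at 10.5%.
Pro-rata value split: in-quota = ¥761,753.10 × 4,581/12,190 = ¥286,266.69; over-quota = ¥761,753.10 − ¥286,266.69 = ¥475,486.41.
In-quota duty = ¥286,266.69 × 3% = ¥8,588.00. Over-quota duty = ¥475,486.41 × 10.5% = ¥49,926.07.
Line duty = ¥8,588.00 + ¥49,926.07 = ¥58,514.07.
Line 2 (C-809, Lorune, 1,194 kg, ¥245,080.44):
Base rate for C-809 is ¥7.33/kg.
Duty = 1,194 × ¥7.33 = ¥8,752.02.
Line 3 (J-745, Belia, 2,944 units, ¥353,868.80):
Base rate for J-745 is 20%.
J-745 has an FTA preferential rate, but origin Belia is not Zorania; base rate stands.
Additional duty on J-745 from Belia: +57.3%. Applied ad valorem rate: 20% + 57.3% = 77.3%.
Duty = ¥353,868.80 × 77.3% = ¥273,540.58.
Total = ¥58,514.07 + ¥8,752.02 + ¥273,540.58 = ¥340,806.67.

¥340,806.67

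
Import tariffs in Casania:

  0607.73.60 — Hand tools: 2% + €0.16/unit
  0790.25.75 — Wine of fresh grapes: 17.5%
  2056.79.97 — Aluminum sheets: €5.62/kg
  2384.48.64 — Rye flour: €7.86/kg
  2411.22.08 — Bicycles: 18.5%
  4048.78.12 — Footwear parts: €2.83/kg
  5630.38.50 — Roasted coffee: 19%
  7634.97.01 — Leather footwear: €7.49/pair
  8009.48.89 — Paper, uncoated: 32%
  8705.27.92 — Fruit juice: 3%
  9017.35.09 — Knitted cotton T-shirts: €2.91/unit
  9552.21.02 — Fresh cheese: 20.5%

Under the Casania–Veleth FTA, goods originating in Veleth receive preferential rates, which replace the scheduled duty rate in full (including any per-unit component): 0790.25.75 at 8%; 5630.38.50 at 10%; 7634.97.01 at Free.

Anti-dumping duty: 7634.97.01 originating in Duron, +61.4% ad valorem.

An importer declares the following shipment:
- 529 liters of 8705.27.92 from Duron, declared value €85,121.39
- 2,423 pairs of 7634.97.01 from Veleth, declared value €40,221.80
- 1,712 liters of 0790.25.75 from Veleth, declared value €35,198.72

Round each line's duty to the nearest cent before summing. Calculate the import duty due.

€5,369.54

Line 1 (8705.27.92, Duron, 529 liters, €85,121.39):
Base rate for 8705.27.92 is 3%.
Duty = €85,121.39 × 3% = €2,553.64.
Line 2 (7634.97.01, Veleth, 2,423 pairs, €40,221.80):
Base rate for 7634.97.01 is €7.49/pair.
Origin Veleth qualifies under the Casania–Veleth agreement and 7634.97.01 is covered: preferential rate Free applies instead.
The additional-duty order on 7634.97.01 targets Duron, not Veleth; it does not apply.
Duty = €40,221.80 × 0% = €0.00.
Line 3 (0790.25.75, Veleth, 1,712 liters, €35,198.72):
Base rate for 0790.25.75 is 17.5%.
Origin Veleth qualifies under the Casania–Veleth agreement and 0790.25.75 is covered: preferential rate 8% applies instead.
Duty = €35,198.72 × 8% = €2,815.90.
Total = €2,553.64 + €0.00 + €2,815.90 = €5,369.54.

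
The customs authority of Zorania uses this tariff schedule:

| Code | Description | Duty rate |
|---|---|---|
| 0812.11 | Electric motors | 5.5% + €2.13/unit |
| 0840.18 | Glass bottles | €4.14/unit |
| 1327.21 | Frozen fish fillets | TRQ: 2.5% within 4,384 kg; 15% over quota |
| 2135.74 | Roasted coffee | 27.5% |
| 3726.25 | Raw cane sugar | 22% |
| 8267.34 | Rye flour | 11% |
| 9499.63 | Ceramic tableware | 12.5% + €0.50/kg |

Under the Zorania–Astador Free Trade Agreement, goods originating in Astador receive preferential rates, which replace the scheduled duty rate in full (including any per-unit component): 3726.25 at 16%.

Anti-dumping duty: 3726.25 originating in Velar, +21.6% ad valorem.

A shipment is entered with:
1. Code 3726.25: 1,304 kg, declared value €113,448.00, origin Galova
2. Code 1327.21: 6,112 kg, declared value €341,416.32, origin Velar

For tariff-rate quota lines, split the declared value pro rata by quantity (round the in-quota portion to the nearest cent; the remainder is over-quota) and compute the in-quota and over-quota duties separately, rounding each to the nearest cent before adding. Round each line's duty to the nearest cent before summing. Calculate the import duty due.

Line 1 (3726.25, Galova, 1,304 kg, €113,448.00):
Base rate for 3726.25 is 22%.
3726.25 has an FTA preferential rate, but origin Galova is not Astador; base rate stands.
The additional-duty order on 3726.25 targets Velar, not Galova; it does not apply.
Duty = €113,448.00 × 22% = €24,958.56.
Line 2 (1327.21, Velar, 6,112 kg, €341,416.32):
Code 1327.21 is under a tariff-rate quota (threshold 4,384 kg). In-quota: 4,384 kg at 2.5%; over-quota: 1,728 kg at 15%.
Pro-rata value split: in-quota = €341,416.32 × 4,384/6,112 = €244,890.24; over-quota = €341,416.32 − €244,890.24 = €96,526.08.
In-quota duty = €244,890.24 × 2.5% = €6,122.26. Over-quota duty = €96,526.08 × 15% = €14,478.91.
Line duty = €6,122.26 + €14,478.91 = €20,601.17.
Total = €24,958.56 + €20,601.17 = €45,559.73.

€45,559.73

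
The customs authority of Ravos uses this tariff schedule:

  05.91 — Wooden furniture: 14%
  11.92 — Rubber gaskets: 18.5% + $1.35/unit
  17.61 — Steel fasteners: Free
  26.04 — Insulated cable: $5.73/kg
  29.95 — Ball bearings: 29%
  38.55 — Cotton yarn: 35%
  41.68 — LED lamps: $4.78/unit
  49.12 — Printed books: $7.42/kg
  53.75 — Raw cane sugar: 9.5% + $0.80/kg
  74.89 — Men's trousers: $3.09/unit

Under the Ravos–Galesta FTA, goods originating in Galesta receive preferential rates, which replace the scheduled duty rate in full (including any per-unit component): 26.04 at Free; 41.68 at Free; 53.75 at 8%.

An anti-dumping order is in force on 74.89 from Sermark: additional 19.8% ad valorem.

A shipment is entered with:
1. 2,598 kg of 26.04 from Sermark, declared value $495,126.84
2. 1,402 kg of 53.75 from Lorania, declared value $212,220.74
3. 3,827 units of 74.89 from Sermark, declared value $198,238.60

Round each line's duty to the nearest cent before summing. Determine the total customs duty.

$87,245.78

Line 1 (26.04, Sermark, 2,598 kg, $495,126.84):
Base rate for 26.04 is $5.73/kg.
26.04 has an FTA preferential rate, but origin Sermark is not Galesta; base rate stands.
Duty = 2,598 × $5.73 = $14,886.54.
Line 2 (53.75, Lorania, 1,402 kg, $212,220.74):
Base rate for 53.75 is 9.5% + $0.80/kg.
53.75 has an FTA preferential rate, but origin Lorania is not Galesta; base rate stands.
Duty = $212,220.74 × 9.5% + 1,402 × $0.80 = $21,282.57.
Line 3 (74.89, Sermark, 3,827 units, $198,238.60):
Base rate for 74.89 is $3.09/unit.
Additional duty on 74.89 from Sermark: +19.8% ad valorem. Applied ad valorem rate = 19.8%.
Duty = $198,238.60 × 19.8% + 3,827 × $3.09 = $51,076.67.
Total = $14,886.54 + $21,282.57 + $51,076.67 = $87,245.78.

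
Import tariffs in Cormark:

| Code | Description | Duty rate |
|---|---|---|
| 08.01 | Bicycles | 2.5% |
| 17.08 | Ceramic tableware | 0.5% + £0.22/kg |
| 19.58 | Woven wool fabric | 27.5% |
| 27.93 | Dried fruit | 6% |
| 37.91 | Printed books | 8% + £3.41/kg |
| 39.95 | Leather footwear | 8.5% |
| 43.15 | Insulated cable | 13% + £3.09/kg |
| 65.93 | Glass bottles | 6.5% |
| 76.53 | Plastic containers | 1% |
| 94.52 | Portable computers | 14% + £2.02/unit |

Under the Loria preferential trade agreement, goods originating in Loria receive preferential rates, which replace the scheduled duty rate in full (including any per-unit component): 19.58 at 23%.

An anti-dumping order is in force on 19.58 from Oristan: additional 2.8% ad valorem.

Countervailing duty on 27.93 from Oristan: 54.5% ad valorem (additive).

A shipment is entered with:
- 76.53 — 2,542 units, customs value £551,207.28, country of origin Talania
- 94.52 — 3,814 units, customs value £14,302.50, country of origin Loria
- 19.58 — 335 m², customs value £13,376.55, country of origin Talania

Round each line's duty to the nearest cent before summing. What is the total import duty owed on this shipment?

£18,897.25

Line 1 (76.53, Talania, 2,542 units, £551,207.28):
Base rate for 76.53 is 1%.
Duty = £551,207.28 × 1% = £5,512.07.
Line 2 (94.52, Loria, 3,814 units, £14,302.50):
Base rate for 94.52 is 14% + £2.02/unit.
Origin Loria is the FTA partner but 94.52 is not on the preference list; base rate stands.
Duty = £14,302.50 × 14% + 3,814 × £2.02 = £9,706.63.
Line 3 (19.58, Talania, 335 m², £13,376.55):
Base rate for 19.58 is 27.5%.
19.58 has an FTA preferential rate, but origin Talania is not Loria; base rate stands.
The additional-duty order on 19.58 targets Oristan, not Talania; it does not apply.
Duty = £13,376.55 × 27.5% = £3,678.55.
Total = £5,512.07 + £9,706.63 + £3,678.55 = £18,897.25.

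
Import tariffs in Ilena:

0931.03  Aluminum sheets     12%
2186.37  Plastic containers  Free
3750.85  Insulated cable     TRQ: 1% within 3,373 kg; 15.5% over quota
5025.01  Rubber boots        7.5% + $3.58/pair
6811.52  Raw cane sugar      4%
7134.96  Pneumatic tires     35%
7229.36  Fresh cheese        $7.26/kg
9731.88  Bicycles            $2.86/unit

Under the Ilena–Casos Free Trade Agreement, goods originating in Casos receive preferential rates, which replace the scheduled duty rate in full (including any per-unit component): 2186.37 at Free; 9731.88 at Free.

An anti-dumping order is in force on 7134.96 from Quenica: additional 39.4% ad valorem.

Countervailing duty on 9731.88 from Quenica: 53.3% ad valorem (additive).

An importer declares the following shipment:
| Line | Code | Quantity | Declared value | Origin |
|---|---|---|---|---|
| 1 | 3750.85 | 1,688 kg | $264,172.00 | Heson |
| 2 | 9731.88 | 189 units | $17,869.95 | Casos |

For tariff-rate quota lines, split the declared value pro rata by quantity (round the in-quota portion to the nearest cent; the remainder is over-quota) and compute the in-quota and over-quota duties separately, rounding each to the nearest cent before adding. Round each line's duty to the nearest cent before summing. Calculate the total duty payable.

$2,641.72

Line 1 (3750.85, Heson, 1,688 kg, $264,172.00):
Code 3750.85 is under a tariff-rate quota (threshold 3,373 kg). Quantity 1,688 kg is within the quota, so the in-quota rate 1% applies to the full value.
Duty = $264,172.00 × 1% = $2,641.72.
Line 2 (9731.88, Casos, 189 units, $17,869.95):
Base rate for 9731.88 is $2.86/unit.
Origin Casos qualifies under the Ilena–Casos agreement and 9731.88 is covered: preferential rate Free applies instead.
The additional-duty order on 9731.88 targets Quenica, not Casos; it does not apply.
Duty = $17,869.95 × 0% = $0.00.
Total = $2,641.72 + $0.00 = $2,641.72.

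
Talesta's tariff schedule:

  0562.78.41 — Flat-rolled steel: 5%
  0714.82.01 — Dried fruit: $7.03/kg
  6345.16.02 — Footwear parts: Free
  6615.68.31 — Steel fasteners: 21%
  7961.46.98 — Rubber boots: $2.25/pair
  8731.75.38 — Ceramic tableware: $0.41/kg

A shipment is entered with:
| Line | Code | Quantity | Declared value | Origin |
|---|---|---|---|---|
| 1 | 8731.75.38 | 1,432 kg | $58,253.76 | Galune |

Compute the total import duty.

$587.12

Line 1 (8731.75.38, Galune, 1,432 kg, $58,253.76):
Base rate for 8731.75.38 is $0.41/kg.
Duty = 1,432 × $0.41 = $587.12.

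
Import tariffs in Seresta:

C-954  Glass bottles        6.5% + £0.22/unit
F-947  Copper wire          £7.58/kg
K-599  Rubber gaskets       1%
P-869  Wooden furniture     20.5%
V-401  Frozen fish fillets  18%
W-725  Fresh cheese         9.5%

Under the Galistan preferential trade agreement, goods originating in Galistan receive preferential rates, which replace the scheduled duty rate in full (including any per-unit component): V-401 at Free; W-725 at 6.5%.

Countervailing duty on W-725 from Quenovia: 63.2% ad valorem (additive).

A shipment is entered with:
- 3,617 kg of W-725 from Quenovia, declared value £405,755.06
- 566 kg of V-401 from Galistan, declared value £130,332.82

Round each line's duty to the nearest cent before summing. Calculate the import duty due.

Line 1 (W-725, Quenovia, 3,617 kg, £405,755.06):
Base rate for W-725 is 9.5%.
W-725 has an FTA preferential rate, but origin Quenovia is not Galistan; base rate stands.
Additional duty on W-725 from Quenovia: +63.2%. Applied ad valorem rate: 9.5% + 63.2% = 72.7%.
Duty = £405,755.06 × 72.7% = £294,983.93.
Line 2 (V-401, Galistan, 566 kg, £130,332.82):
Base rate for V-401 is 18%.
Origin Galistan qualifies under the Seresta–Galistan agreement and V-401 is covered: preferential rate Free applies instead.
Duty = £130,332.82 × 0% = £0.00.
Total = £294,983.93 + £0.00 = £294,983.93.

£294,983.93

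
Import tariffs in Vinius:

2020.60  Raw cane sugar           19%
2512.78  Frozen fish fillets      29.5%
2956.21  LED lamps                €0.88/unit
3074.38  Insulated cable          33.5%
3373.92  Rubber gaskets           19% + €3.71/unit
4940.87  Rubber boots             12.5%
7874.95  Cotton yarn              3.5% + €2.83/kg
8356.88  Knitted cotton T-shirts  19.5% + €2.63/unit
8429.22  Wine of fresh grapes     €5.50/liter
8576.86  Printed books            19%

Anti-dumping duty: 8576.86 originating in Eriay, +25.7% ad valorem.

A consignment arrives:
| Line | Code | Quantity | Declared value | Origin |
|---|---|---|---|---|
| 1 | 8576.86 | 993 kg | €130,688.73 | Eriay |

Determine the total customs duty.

Line 1 (8576.86, Eriay, 993 kg, €130,688.73):
Base rate for 8576.86 is 19%.
Additional duty on 8576.86 from Eriay: +25.7%. Applied ad valorem rate: 19% + 25.7% = 44.7%.
Duty = €130,688.73 × 44.7% = €58,417.86.

€58,417.86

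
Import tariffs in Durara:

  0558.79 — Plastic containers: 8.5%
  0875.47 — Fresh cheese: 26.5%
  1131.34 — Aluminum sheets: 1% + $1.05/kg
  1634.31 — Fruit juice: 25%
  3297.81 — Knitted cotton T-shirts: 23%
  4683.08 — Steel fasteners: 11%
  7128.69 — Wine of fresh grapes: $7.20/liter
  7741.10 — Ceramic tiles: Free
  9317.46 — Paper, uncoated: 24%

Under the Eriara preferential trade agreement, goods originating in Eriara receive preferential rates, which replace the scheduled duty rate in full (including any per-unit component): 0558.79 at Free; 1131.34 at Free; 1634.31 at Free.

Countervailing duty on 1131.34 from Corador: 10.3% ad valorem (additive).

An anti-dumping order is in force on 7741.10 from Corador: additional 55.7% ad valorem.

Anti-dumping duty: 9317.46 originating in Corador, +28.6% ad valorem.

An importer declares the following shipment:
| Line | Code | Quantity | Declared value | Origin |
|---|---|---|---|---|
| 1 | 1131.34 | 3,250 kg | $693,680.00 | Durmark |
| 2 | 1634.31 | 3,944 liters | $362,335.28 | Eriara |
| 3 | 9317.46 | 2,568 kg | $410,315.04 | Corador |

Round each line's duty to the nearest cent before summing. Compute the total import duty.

Line 1 (1131.34, Durmark, 3,250 kg, $693,680.00):
Base rate for 1131.34 is 1% + $1.05/kg.
1131.34 has an FTA preferential rate, but origin Durmark is not Eriara; base rate stands.
The additional-duty order on 1131.34 targets Corador, not Durmark; it does not apply.
Duty = $693,680.00 × 1% + 3,250 × $1.05 = $10,349.30.
Line 2 (1634.31, Eriara, 3,944 liters, $362,335.28):
Base rate for 1634.31 is 25%.
Origin Eriara qualifies under the Durara–Eriara agreement and 1634.31 is covered: preferential rate Free applies instead.
Duty = $362,335.28 × 0% = $0.00.
Line 3 (9317.46, Corador, 2,568 kg, $410,315.04):
Base rate for 9317.46 is 24%.
Additional duty on 9317.46 from Corador: +28.6%. Applied ad valorem rate: 24% + 28.6% = 52.6%.
Duty = $410,315.04 × 52.6% = $215,825.71.
Total = $10,349.30 + $0.00 + $215,825.71 = $226,175.01.

$226,175.01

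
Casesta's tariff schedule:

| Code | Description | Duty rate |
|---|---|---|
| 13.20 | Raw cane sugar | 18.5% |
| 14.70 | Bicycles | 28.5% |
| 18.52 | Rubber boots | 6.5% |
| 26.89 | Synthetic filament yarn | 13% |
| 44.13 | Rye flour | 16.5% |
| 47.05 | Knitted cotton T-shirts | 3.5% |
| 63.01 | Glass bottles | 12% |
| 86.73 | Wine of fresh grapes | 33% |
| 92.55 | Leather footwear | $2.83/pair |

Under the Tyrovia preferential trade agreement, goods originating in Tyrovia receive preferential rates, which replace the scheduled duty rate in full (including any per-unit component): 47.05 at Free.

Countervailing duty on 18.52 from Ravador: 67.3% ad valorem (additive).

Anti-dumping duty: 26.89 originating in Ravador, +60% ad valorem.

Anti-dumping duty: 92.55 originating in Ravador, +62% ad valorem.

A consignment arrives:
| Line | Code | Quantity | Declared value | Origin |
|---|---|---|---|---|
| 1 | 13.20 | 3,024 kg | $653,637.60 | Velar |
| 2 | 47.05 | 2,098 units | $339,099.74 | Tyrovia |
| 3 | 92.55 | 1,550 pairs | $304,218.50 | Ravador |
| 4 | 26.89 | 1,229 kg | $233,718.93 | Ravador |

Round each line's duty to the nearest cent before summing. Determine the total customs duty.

Line 1 (13.20, Velar, 3,024 kg, $653,637.60):
Base rate for 13.20 is 18.5%.
Duty = $653,637.60 × 18.5% = $120,922.96.
Line 2 (47.05, Tyrovia, 2,098 units, $339,099.74):
Base rate for 47.05 is 3.5%.
Origin Tyrovia qualifies under the Casesta–Tyrovia agreement and 47.05 is covered: preferential rate Free applies instead.
Duty = $339,099.74 × 0% = $0.00.
Line 3 (92.55, Ravador, 1,550 pairs, $304,218.50):
Base rate for 92.55 is $2.83/pair.
Additional duty on 92.55 from Ravador: +62% ad valorem. Applied ad valorem rate = 62%.
Duty = $304,218.50 × 62% + 1,550 × $2.83 = $193,001.97.
Line 4 (26.89, Ravador, 1,229 kg, $233,718.93):
Base rate for 26.89 is 13%.
Additional duty on 26.89 from Ravador: +60%. Applied ad valorem rate: 13% + 60% = 73%.
Duty = $233,718.93 × 73% = $170,614.82.
Total = $120,922.96 + $0.00 + $193,001.97 + $170,614.82 = $484,539.75.

$484,539.75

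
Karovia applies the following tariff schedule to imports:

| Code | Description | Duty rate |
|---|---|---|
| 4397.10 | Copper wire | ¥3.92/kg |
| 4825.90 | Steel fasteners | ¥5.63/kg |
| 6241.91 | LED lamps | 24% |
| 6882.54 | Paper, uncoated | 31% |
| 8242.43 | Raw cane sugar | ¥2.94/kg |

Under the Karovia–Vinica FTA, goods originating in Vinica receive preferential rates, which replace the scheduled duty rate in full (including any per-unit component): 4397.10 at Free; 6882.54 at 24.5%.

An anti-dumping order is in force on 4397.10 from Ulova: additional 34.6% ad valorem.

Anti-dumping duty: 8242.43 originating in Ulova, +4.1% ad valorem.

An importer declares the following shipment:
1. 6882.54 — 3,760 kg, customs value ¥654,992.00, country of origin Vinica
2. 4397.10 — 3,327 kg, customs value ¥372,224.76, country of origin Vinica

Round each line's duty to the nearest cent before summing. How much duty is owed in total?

Line 1 (6882.54, Vinica, 3,760 kg, ¥654,992.00):
Base rate for 6882.54 is 31%.
Origin Vinica qualifies under the Karovia–Vinica agreement and 6882.54 is covered: preferential rate 24.5% applies instead.
Duty = ¥654,992.00 × 24.5% = ¥160,473.04.
Line 2 (4397.10, Vinica, 3,327 kg, ¥372,224.76):
Base rate for 4397.10 is ¥3.92/kg.
Origin Vinica qualifies under the Karovia–Vinica agreement and 4397.10 is covered: preferential rate Free applies instead.
The additional-duty order on 4397.10 targets Ulova, not Vinica; it does not apply.
Duty = ¥372,224.76 × 0% = ¥0.00.
Total = ¥160,473.04 + ¥0.00 = ¥160,473.04.

¥160,473.04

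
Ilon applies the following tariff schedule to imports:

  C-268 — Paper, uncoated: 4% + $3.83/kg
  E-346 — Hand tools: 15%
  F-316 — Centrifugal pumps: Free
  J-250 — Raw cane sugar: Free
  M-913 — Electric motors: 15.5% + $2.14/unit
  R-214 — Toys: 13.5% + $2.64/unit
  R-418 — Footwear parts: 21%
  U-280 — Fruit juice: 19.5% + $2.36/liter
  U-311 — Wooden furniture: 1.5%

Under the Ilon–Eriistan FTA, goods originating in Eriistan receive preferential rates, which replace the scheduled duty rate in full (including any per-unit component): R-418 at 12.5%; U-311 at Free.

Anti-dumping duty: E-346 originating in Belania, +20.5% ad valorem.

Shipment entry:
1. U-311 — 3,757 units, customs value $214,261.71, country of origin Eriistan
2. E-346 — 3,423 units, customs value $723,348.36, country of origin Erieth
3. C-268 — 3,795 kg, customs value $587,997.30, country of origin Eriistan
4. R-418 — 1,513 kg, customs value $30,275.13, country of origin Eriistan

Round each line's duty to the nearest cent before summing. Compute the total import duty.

$150,341.38

Line 1 (U-311, Eriistan, 3,757 units, $214,261.71):
Base rate for U-311 is 1.5%.
Origin Eriistan qualifies under the Ilon–Eriistan agreement and U-311 is covered: preferential rate Free applies instead.
Duty = $214,261.71 × 0% = $0.00.
Line 2 (E-346, Erieth, 3,423 units, $723,348.36):
Base rate for E-346 is 15%.
The additional-duty order on E-346 targets Belania, not Erieth; it does not apply.
Duty = $723,348.36 × 15% = $108,502.25.
Line 3 (C-268, Eriistan, 3,795 kg, $587,997.30):
Base rate for C-268 is 4% + $3.83/kg.
Origin Eriistan is the FTA partner but C-268 is not on the preference list; base rate stands.
Duty = $587,997.30 × 4% + 3,795 × $3.83 = $38,054.74.
Line 4 (R-418, Eriistan, 1,513 kg, $30,275.13):
Base rate for R-418 is 21%.
Origin Eriistan qualifies under the Ilon–Eriistan agreement and R-418 is covered: preferential rate 12.5% applies instead.
Duty = $30,275.13 × 12.5% = $3,784.39.
Total = $0.00 + $108,502.25 + $38,054.74 + $3,784.39 = $150,341.38.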